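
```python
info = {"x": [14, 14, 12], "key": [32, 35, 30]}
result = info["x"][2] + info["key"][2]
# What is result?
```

Trace (tracking result):
info = {'x': [14, 14, 12], 'key': [32, 35, 30]}  # -> info = {'x': [14, 14, 12], 'key': [32, 35, 30]}
result = info['x'][2] + info['key'][2]  # -> result = 42

Answer: 42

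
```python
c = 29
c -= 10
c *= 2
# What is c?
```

Answer: 38

Derivation:
Trace (tracking c):
c = 29  # -> c = 29
c -= 10  # -> c = 19
c *= 2  # -> c = 38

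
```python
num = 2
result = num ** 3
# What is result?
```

Answer: 8

Derivation:
Trace (tracking result):
num = 2  # -> num = 2
result = num ** 3  # -> result = 8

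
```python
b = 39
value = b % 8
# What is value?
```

Answer: 7

Derivation:
Trace (tracking value):
b = 39  # -> b = 39
value = b % 8  # -> value = 7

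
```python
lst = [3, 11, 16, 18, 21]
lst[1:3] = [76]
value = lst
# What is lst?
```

Trace (tracking lst):
lst = [3, 11, 16, 18, 21]  # -> lst = [3, 11, 16, 18, 21]
lst[1:3] = [76]  # -> lst = [3, 76, 18, 21]
value = lst  # -> value = [3, 76, 18, 21]

Answer: [3, 76, 18, 21]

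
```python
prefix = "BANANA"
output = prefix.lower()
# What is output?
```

Answer: 'banana'

Derivation:
Trace (tracking output):
prefix = 'BANANA'  # -> prefix = 'BANANA'
output = prefix.lower()  # -> output = 'banana'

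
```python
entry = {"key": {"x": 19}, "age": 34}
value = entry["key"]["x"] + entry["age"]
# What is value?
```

Answer: 53

Derivation:
Trace (tracking value):
entry = {'key': {'x': 19}, 'age': 34}  # -> entry = {'key': {'x': 19}, 'age': 34}
value = entry['key']['x'] + entry['age']  # -> value = 53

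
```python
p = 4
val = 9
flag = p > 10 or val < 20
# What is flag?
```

Trace (tracking flag):
p = 4  # -> p = 4
val = 9  # -> val = 9
flag = p > 10 or val < 20  # -> flag = True

Answer: True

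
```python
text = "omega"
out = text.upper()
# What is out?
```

Answer: 'OMEGA'

Derivation:
Trace (tracking out):
text = 'omega'  # -> text = 'omega'
out = text.upper()  # -> out = 'OMEGA'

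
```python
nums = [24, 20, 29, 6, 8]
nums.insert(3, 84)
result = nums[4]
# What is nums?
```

Trace (tracking nums):
nums = [24, 20, 29, 6, 8]  # -> nums = [24, 20, 29, 6, 8]
nums.insert(3, 84)  # -> nums = [24, 20, 29, 84, 6, 8]
result = nums[4]  # -> result = 6

Answer: [24, 20, 29, 84, 6, 8]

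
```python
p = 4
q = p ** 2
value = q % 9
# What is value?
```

Answer: 7

Derivation:
Trace (tracking value):
p = 4  # -> p = 4
q = p ** 2  # -> q = 16
value = q % 9  # -> value = 7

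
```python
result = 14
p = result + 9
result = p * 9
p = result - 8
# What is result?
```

Answer: 207

Derivation:
Trace (tracking result):
result = 14  # -> result = 14
p = result + 9  # -> p = 23
result = p * 9  # -> result = 207
p = result - 8  # -> p = 199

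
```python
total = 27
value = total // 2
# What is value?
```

Answer: 13

Derivation:
Trace (tracking value):
total = 27  # -> total = 27
value = total // 2  # -> value = 13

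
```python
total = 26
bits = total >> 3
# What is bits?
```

Trace (tracking bits):
total = 26  # -> total = 26
bits = total >> 3  # -> bits = 3

Answer: 3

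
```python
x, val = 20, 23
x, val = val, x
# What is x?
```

Trace (tracking x):
x, val = (20, 23)  # -> x = 20, val = 23
x, val = (val, x)  # -> x = 23, val = 20

Answer: 23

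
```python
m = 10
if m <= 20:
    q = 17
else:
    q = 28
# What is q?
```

Answer: 17

Derivation:
Trace (tracking q):
m = 10  # -> m = 10
if m <= 20:  # condition is True
    q = 17  # -> q = 17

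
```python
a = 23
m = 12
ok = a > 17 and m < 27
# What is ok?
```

Answer: True

Derivation:
Trace (tracking ok):
a = 23  # -> a = 23
m = 12  # -> m = 12
ok = a > 17 and m < 27  # -> ok = True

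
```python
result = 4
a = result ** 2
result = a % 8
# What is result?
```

Trace (tracking result):
result = 4  # -> result = 4
a = result ** 2  # -> a = 16
result = a % 8  # -> result = 0

Answer: 0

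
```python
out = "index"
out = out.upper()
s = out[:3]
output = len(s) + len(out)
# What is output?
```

Answer: 8

Derivation:
Trace (tracking output):
out = 'index'  # -> out = 'index'
out = out.upper()  # -> out = 'INDEX'
s = out[:3]  # -> s = 'IND'
output = len(s) + len(out)  # -> output = 8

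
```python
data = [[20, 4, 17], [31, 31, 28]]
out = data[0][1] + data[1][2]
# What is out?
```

Trace (tracking out):
data = [[20, 4, 17], [31, 31, 28]]  # -> data = [[20, 4, 17], [31, 31, 28]]
out = data[0][1] + data[1][2]  # -> out = 32

Answer: 32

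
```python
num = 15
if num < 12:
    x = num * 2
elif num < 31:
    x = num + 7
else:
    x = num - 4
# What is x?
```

Trace (tracking x):
num = 15  # -> num = 15
if num < 12:  # condition is False
elif num < 31:  # condition is True
    x = num + 7  # -> x = 22

Answer: 22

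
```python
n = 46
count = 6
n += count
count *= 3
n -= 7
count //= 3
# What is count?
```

Answer: 6

Derivation:
Trace (tracking count):
n = 46  # -> n = 46
count = 6  # -> count = 6
n += count  # -> n = 52
count *= 3  # -> count = 18
n -= 7  # -> n = 45
count //= 3  # -> count = 6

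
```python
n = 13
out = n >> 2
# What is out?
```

Trace (tracking out):
n = 13  # -> n = 13
out = n >> 2  # -> out = 3

Answer: 3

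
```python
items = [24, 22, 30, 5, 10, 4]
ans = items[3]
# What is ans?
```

Answer: 5

Derivation:
Trace (tracking ans):
items = [24, 22, 30, 5, 10, 4]  # -> items = [24, 22, 30, 5, 10, 4]
ans = items[3]  # -> ans = 5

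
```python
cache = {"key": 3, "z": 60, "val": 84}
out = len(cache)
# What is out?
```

Trace (tracking out):
cache = {'key': 3, 'z': 60, 'val': 84}  # -> cache = {'key': 3, 'z': 60, 'val': 84}
out = len(cache)  # -> out = 3

Answer: 3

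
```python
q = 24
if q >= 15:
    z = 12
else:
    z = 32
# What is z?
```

Trace (tracking z):
q = 24  # -> q = 24
if q >= 15:  # condition is True
    z = 12  # -> z = 12

Answer: 12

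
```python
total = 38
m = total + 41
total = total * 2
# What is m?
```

Trace (tracking m):
total = 38  # -> total = 38
m = total + 41  # -> m = 79
total = total * 2  # -> total = 76

Answer: 79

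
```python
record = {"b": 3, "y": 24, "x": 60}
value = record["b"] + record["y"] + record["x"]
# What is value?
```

Trace (tracking value):
record = {'b': 3, 'y': 24, 'x': 60}  # -> record = {'b': 3, 'y': 24, 'x': 60}
value = record['b'] + record['y'] + record['x']  # -> value = 87

Answer: 87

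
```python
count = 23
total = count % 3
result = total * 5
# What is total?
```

Answer: 2

Derivation:
Trace (tracking total):
count = 23  # -> count = 23
total = count % 3  # -> total = 2
result = total * 5  # -> result = 10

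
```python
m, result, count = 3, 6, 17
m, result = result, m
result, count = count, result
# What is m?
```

Answer: 6

Derivation:
Trace (tracking m):
m, result, count = (3, 6, 17)  # -> m = 3, result = 6, count = 17
m, result = (result, m)  # -> m = 6, result = 3
result, count = (count, result)  # -> result = 17, count = 3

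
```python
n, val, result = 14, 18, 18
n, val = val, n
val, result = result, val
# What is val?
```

Trace (tracking val):
n, val, result = (14, 18, 18)  # -> n = 14, val = 18, result = 18
n, val = (val, n)  # -> n = 18, val = 14
val, result = (result, val)  # -> val = 18, result = 14

Answer: 18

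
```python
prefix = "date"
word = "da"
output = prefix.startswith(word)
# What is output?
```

Trace (tracking output):
prefix = 'date'  # -> prefix = 'date'
word = 'da'  # -> word = 'da'
output = prefix.startswith(word)  # -> output = True

Answer: True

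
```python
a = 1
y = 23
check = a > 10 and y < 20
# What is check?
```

Answer: False

Derivation:
Trace (tracking check):
a = 1  # -> a = 1
y = 23  # -> y = 23
check = a > 10 and y < 20  # -> check = False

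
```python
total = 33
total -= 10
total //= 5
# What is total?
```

Trace (tracking total):
total = 33  # -> total = 33
total -= 10  # -> total = 23
total //= 5  # -> total = 4

Answer: 4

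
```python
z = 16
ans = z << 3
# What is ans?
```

Answer: 128

Derivation:
Trace (tracking ans):
z = 16  # -> z = 16
ans = z << 3  # -> ans = 128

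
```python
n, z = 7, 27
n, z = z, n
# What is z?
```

Trace (tracking z):
n, z = (7, 27)  # -> n = 7, z = 27
n, z = (z, n)  # -> n = 27, z = 7

Answer: 7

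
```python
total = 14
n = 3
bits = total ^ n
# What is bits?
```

Answer: 13

Derivation:
Trace (tracking bits):
total = 14  # -> total = 14
n = 3  # -> n = 3
bits = total ^ n  # -> bits = 13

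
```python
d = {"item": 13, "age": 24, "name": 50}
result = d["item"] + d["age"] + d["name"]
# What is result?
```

Answer: 87

Derivation:
Trace (tracking result):
d = {'item': 13, 'age': 24, 'name': 50}  # -> d = {'item': 13, 'age': 24, 'name': 50}
result = d['item'] + d['age'] + d['name']  # -> result = 87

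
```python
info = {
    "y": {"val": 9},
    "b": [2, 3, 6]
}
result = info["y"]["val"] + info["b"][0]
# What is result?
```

Trace (tracking result):
info = {'y': {'val': 9}, 'b': [2, 3, 6]}  # -> info = {'y': {'val': 9}, 'b': [2, 3, 6]}
result = info['y']['val'] + info['b'][0]  # -> result = 11

Answer: 11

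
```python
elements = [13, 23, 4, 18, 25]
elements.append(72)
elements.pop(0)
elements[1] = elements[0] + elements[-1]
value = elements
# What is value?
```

Trace (tracking value):
elements = [13, 23, 4, 18, 25]  # -> elements = [13, 23, 4, 18, 25]
elements.append(72)  # -> elements = [13, 23, 4, 18, 25, 72]
elements.pop(0)  # -> elements = [23, 4, 18, 25, 72]
elements[1] = elements[0] + elements[-1]  # -> elements = [23, 95, 18, 25, 72]
value = elements  # -> value = [23, 95, 18, 25, 72]

Answer: [23, 95, 18, 25, 72]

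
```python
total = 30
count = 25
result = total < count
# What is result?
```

Trace (tracking result):
total = 30  # -> total = 30
count = 25  # -> count = 25
result = total < count  # -> result = False

Answer: False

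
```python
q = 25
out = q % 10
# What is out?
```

Answer: 5

Derivation:
Trace (tracking out):
q = 25  # -> q = 25
out = q % 10  # -> out = 5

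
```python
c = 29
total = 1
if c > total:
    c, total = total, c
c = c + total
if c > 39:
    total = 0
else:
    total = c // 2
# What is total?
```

Answer: 15

Derivation:
Trace (tracking total):
c = 29  # -> c = 29
total = 1  # -> total = 1
if c > total:  # condition is True
    c, total = (total, c)  # -> c = 1, total = 29
c = c + total  # -> c = 30
if c > 39:  # condition is False
else:
    total = c // 2  # -> total = 15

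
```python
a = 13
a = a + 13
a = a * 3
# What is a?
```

Trace (tracking a):
a = 13  # -> a = 13
a = a + 13  # -> a = 26
a = a * 3  # -> a = 78

Answer: 78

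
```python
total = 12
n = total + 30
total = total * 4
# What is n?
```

Answer: 42

Derivation:
Trace (tracking n):
total = 12  # -> total = 12
n = total + 30  # -> n = 42
total = total * 4  # -> total = 48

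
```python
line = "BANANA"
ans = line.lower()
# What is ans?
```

Trace (tracking ans):
line = 'BANANA'  # -> line = 'BANANA'
ans = line.lower()  # -> ans = 'banana'

Answer: 'banana'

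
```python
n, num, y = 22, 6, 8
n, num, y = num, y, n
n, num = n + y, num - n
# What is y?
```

Trace (tracking y):
n, num, y = (22, 6, 8)  # -> n = 22, num = 6, y = 8
n, num, y = (num, y, n)  # -> n = 6, num = 8, y = 22
n, num = (n + y, num - n)  # -> n = 28, num = 2

Answer: 22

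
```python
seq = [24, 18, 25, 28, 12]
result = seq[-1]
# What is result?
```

Answer: 12

Derivation:
Trace (tracking result):
seq = [24, 18, 25, 28, 12]  # -> seq = [24, 18, 25, 28, 12]
result = seq[-1]  # -> result = 12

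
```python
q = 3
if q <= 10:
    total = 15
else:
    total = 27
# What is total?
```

Trace (tracking total):
q = 3  # -> q = 3
if q <= 10:  # condition is True
    total = 15  # -> total = 15

Answer: 15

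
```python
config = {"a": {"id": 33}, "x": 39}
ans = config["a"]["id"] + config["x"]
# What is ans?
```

Trace (tracking ans):
config = {'a': {'id': 33}, 'x': 39}  # -> config = {'a': {'id': 33}, 'x': 39}
ans = config['a']['id'] + config['x']  # -> ans = 72

Answer: 72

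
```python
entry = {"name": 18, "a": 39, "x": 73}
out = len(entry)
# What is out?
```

Trace (tracking out):
entry = {'name': 18, 'a': 39, 'x': 73}  # -> entry = {'name': 18, 'a': 39, 'x': 73}
out = len(entry)  # -> out = 3

Answer: 3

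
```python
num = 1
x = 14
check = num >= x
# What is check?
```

Trace (tracking check):
num = 1  # -> num = 1
x = 14  # -> x = 14
check = num >= x  # -> check = False

Answer: False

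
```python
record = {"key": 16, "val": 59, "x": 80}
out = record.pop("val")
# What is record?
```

Trace (tracking record):
record = {'key': 16, 'val': 59, 'x': 80}  # -> record = {'key': 16, 'val': 59, 'x': 80}
out = record.pop('val')  # -> out = 59

Answer: {'key': 16, 'x': 80}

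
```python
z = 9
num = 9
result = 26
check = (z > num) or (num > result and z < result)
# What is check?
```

Trace (tracking check):
z = 9  # -> z = 9
num = 9  # -> num = 9
result = 26  # -> result = 26
check = z > num or (num > result and z < result)  # -> check = False

Answer: False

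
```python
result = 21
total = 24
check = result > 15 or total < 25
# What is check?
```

Trace (tracking check):
result = 21  # -> result = 21
total = 24  # -> total = 24
check = result > 15 or total < 25  # -> check = True

Answer: True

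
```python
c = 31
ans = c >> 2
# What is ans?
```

Answer: 7

Derivation:
Trace (tracking ans):
c = 31  # -> c = 31
ans = c >> 2  # -> ans = 7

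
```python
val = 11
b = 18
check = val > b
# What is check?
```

Answer: False

Derivation:
Trace (tracking check):
val = 11  # -> val = 11
b = 18  # -> b = 18
check = val > b  # -> check = False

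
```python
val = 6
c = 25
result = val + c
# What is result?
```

Trace (tracking result):
val = 6  # -> val = 6
c = 25  # -> c = 25
result = val + c  # -> result = 31

Answer: 31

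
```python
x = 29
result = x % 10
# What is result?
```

Answer: 9

Derivation:
Trace (tracking result):
x = 29  # -> x = 29
result = x % 10  # -> result = 9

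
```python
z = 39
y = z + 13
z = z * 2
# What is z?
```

Trace (tracking z):
z = 39  # -> z = 39
y = z + 13  # -> y = 52
z = z * 2  # -> z = 78

Answer: 78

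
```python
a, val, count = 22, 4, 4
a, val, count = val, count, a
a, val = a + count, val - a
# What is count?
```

Answer: 22

Derivation:
Trace (tracking count):
a, val, count = (22, 4, 4)  # -> a = 22, val = 4, count = 4
a, val, count = (val, count, a)  # -> a = 4, val = 4, count = 22
a, val = (a + count, val - a)  # -> a = 26, val = 0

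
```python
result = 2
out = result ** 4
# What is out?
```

Answer: 16

Derivation:
Trace (tracking out):
result = 2  # -> result = 2
out = result ** 4  # -> out = 16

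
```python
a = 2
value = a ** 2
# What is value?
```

Trace (tracking value):
a = 2  # -> a = 2
value = a ** 2  # -> value = 4

Answer: 4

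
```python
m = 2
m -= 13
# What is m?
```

Answer: -11

Derivation:
Trace (tracking m):
m = 2  # -> m = 2
m -= 13  # -> m = -11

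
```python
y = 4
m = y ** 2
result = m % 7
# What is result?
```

Answer: 2

Derivation:
Trace (tracking result):
y = 4  # -> y = 4
m = y ** 2  # -> m = 16
result = m % 7  # -> result = 2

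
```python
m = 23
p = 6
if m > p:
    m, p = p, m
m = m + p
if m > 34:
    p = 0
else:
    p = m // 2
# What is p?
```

Trace (tracking p):
m = 23  # -> m = 23
p = 6  # -> p = 6
if m > p:  # condition is True
    m, p = (p, m)  # -> m = 6, p = 23
m = m + p  # -> m = 29
if m > 34:  # condition is False
else:
    p = m // 2  # -> p = 14

Answer: 14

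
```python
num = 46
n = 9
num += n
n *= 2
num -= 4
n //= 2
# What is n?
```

Trace (tracking n):
num = 46  # -> num = 46
n = 9  # -> n = 9
num += n  # -> num = 55
n *= 2  # -> n = 18
num -= 4  # -> num = 51
n //= 2  # -> n = 9

Answer: 9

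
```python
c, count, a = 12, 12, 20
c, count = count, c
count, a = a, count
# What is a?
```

Trace (tracking a):
c, count, a = (12, 12, 20)  # -> c = 12, count = 12, a = 20
c, count = (count, c)  # -> c = 12, count = 12
count, a = (a, count)  # -> count = 20, a = 12

Answer: 12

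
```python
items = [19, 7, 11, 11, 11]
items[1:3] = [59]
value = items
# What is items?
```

Trace (tracking items):
items = [19, 7, 11, 11, 11]  # -> items = [19, 7, 11, 11, 11]
items[1:3] = [59]  # -> items = [19, 59, 11, 11]
value = items  # -> value = [19, 59, 11, 11]

Answer: [19, 59, 11, 11]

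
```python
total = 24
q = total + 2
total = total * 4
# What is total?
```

Trace (tracking total):
total = 24  # -> total = 24
q = total + 2  # -> q = 26
total = total * 4  # -> total = 96

Answer: 96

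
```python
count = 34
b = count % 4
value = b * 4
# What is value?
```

Trace (tracking value):
count = 34  # -> count = 34
b = count % 4  # -> b = 2
value = b * 4  # -> value = 8

Answer: 8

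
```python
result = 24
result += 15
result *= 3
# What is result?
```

Answer: 117

Derivation:
Trace (tracking result):
result = 24  # -> result = 24
result += 15  # -> result = 39
result *= 3  # -> result = 117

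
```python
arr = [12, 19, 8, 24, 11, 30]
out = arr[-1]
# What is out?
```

Answer: 30

Derivation:
Trace (tracking out):
arr = [12, 19, 8, 24, 11, 30]  # -> arr = [12, 19, 8, 24, 11, 30]
out = arr[-1]  # -> out = 30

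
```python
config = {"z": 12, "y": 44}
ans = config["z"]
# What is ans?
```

Answer: 12

Derivation:
Trace (tracking ans):
config = {'z': 12, 'y': 44}  # -> config = {'z': 12, 'y': 44}
ans = config['z']  # -> ans = 12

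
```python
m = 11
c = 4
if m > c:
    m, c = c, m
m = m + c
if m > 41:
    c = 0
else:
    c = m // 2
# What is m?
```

Answer: 15

Derivation:
Trace (tracking m):
m = 11  # -> m = 11
c = 4  # -> c = 4
if m > c:  # condition is True
    m, c = (c, m)  # -> m = 4, c = 11
m = m + c  # -> m = 15
if m > 41:  # condition is False
else:
    c = m // 2  # -> c = 7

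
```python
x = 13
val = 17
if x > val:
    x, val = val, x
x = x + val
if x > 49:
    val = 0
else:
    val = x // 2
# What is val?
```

Answer: 15

Derivation:
Trace (tracking val):
x = 13  # -> x = 13
val = 17  # -> val = 17
if x > val:  # condition is False
x = x + val  # -> x = 30
if x > 49:  # condition is False
else:
    val = x // 2  # -> val = 15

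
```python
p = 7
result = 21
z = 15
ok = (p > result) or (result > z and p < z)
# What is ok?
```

Trace (tracking ok):
p = 7  # -> p = 7
result = 21  # -> result = 21
z = 15  # -> z = 15
ok = p > result or (result > z and p < z)  # -> ok = True

Answer: True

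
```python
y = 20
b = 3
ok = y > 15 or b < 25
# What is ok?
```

Answer: True

Derivation:
Trace (tracking ok):
y = 20  # -> y = 20
b = 3  # -> b = 3
ok = y > 15 or b < 25  # -> ok = True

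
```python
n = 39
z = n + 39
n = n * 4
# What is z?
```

Answer: 78

Derivation:
Trace (tracking z):
n = 39  # -> n = 39
z = n + 39  # -> z = 78
n = n * 4  # -> n = 156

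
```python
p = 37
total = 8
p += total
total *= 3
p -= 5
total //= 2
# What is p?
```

Trace (tracking p):
p = 37  # -> p = 37
total = 8  # -> total = 8
p += total  # -> p = 45
total *= 3  # -> total = 24
p -= 5  # -> p = 40
total //= 2  # -> total = 12

Answer: 40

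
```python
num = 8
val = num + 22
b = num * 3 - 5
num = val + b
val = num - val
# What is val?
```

Answer: 19

Derivation:
Trace (tracking val):
num = 8  # -> num = 8
val = num + 22  # -> val = 30
b = num * 3 - 5  # -> b = 19
num = val + b  # -> num = 49
val = num - val  # -> val = 19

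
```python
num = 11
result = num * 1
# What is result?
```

Trace (tracking result):
num = 11  # -> num = 11
result = num * 1  # -> result = 11

Answer: 11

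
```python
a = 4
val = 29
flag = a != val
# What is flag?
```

Answer: True

Derivation:
Trace (tracking flag):
a = 4  # -> a = 4
val = 29  # -> val = 29
flag = a != val  # -> flag = True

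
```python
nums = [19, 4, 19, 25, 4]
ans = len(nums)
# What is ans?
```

Trace (tracking ans):
nums = [19, 4, 19, 25, 4]  # -> nums = [19, 4, 19, 25, 4]
ans = len(nums)  # -> ans = 5

Answer: 5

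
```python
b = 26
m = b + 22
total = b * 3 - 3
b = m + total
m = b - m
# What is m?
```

Trace (tracking m):
b = 26  # -> b = 26
m = b + 22  # -> m = 48
total = b * 3 - 3  # -> total = 75
b = m + total  # -> b = 123
m = b - m  # -> m = 75

Answer: 75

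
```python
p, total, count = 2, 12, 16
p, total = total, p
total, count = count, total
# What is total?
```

Answer: 16

Derivation:
Trace (tracking total):
p, total, count = (2, 12, 16)  # -> p = 2, total = 12, count = 16
p, total = (total, p)  # -> p = 12, total = 2
total, count = (count, total)  # -> total = 16, count = 2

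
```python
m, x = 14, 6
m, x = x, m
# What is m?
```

Answer: 6

Derivation:
Trace (tracking m):
m, x = (14, 6)  # -> m = 14, x = 6
m, x = (x, m)  # -> m = 6, x = 14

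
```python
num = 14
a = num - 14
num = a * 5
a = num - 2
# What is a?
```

Answer: -2

Derivation:
Trace (tracking a):
num = 14  # -> num = 14
a = num - 14  # -> a = 0
num = a * 5  # -> num = 0
a = num - 2  # -> a = -2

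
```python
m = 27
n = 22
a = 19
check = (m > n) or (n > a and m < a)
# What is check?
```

Trace (tracking check):
m = 27  # -> m = 27
n = 22  # -> n = 22
a = 19  # -> a = 19
check = m > n or (n > a and m < a)  # -> check = True

Answer: True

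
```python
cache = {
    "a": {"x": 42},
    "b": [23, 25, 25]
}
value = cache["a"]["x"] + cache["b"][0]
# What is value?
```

Trace (tracking value):
cache = {'a': {'x': 42}, 'b': [23, 25, 25]}  # -> cache = {'a': {'x': 42}, 'b': [23, 25, 25]}
value = cache['a']['x'] + cache['b'][0]  # -> value = 65

Answer: 65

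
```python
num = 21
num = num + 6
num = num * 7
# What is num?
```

Trace (tracking num):
num = 21  # -> num = 21
num = num + 6  # -> num = 27
num = num * 7  # -> num = 189

Answer: 189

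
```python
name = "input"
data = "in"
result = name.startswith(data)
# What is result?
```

Trace (tracking result):
name = 'input'  # -> name = 'input'
data = 'in'  # -> data = 'in'
result = name.startswith(data)  # -> result = True

Answer: True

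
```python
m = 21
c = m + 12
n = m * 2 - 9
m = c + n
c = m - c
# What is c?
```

Trace (tracking c):
m = 21  # -> m = 21
c = m + 12  # -> c = 33
n = m * 2 - 9  # -> n = 33
m = c + n  # -> m = 66
c = m - c  # -> c = 33

Answer: 33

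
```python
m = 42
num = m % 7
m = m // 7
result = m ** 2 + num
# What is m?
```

Answer: 6

Derivation:
Trace (tracking m):
m = 42  # -> m = 42
num = m % 7  # -> num = 0
m = m // 7  # -> m = 6
result = m ** 2 + num  # -> result = 36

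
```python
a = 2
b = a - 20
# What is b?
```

Trace (tracking b):
a = 2  # -> a = 2
b = a - 20  # -> b = -18

Answer: -18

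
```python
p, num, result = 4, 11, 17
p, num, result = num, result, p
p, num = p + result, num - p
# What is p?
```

Answer: 15

Derivation:
Trace (tracking p):
p, num, result = (4, 11, 17)  # -> p = 4, num = 11, result = 17
p, num, result = (num, result, p)  # -> p = 11, num = 17, result = 4
p, num = (p + result, num - p)  # -> p = 15, num = 6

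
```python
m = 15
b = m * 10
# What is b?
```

Trace (tracking b):
m = 15  # -> m = 15
b = m * 10  # -> b = 150

Answer: 150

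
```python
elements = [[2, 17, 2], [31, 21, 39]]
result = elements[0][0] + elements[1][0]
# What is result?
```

Trace (tracking result):
elements = [[2, 17, 2], [31, 21, 39]]  # -> elements = [[2, 17, 2], [31, 21, 39]]
result = elements[0][0] + elements[1][0]  # -> result = 33

Answer: 33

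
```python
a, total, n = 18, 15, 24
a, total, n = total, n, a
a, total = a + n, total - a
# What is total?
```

Trace (tracking total):
a, total, n = (18, 15, 24)  # -> a = 18, total = 15, n = 24
a, total, n = (total, n, a)  # -> a = 15, total = 24, n = 18
a, total = (a + n, total - a)  # -> a = 33, total = 9

Answer: 9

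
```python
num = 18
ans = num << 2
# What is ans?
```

Trace (tracking ans):
num = 18  # -> num = 18
ans = num << 2  # -> ans = 72

Answer: 72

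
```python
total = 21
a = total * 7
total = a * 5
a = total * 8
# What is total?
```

Trace (tracking total):
total = 21  # -> total = 21
a = total * 7  # -> a = 147
total = a * 5  # -> total = 735
a = total * 8  # -> a = 5880

Answer: 735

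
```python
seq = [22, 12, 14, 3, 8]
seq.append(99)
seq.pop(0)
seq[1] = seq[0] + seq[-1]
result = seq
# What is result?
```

Answer: [12, 111, 3, 8, 99]

Derivation:
Trace (tracking result):
seq = [22, 12, 14, 3, 8]  # -> seq = [22, 12, 14, 3, 8]
seq.append(99)  # -> seq = [22, 12, 14, 3, 8, 99]
seq.pop(0)  # -> seq = [12, 14, 3, 8, 99]
seq[1] = seq[0] + seq[-1]  # -> seq = [12, 111, 3, 8, 99]
result = seq  # -> result = [12, 111, 3, 8, 99]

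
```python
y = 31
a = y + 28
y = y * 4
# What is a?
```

Trace (tracking a):
y = 31  # -> y = 31
a = y + 28  # -> a = 59
y = y * 4  # -> y = 124

Answer: 59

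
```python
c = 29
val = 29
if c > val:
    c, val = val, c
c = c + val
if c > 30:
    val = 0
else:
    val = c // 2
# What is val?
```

Answer: 0

Derivation:
Trace (tracking val):
c = 29  # -> c = 29
val = 29  # -> val = 29
if c > val:  # condition is False
c = c + val  # -> c = 58
if c > 30:  # condition is True
    val = 0  # -> val = 0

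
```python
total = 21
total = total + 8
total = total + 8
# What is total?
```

Trace (tracking total):
total = 21  # -> total = 21
total = total + 8  # -> total = 29
total = total + 8  # -> total = 37

Answer: 37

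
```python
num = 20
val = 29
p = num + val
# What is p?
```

Answer: 49

Derivation:
Trace (tracking p):
num = 20  # -> num = 20
val = 29  # -> val = 29
p = num + val  # -> p = 49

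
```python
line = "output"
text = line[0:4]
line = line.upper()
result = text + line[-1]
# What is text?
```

Trace (tracking text):
line = 'output'  # -> line = 'output'
text = line[0:4]  # -> text = 'outp'
line = line.upper()  # -> line = 'OUTPUT'
result = text + line[-1]  # -> result = 'outpT'

Answer: 'outp'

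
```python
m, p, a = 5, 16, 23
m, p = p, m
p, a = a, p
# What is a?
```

Answer: 5

Derivation:
Trace (tracking a):
m, p, a = (5, 16, 23)  # -> m = 5, p = 16, a = 23
m, p = (p, m)  # -> m = 16, p = 5
p, a = (a, p)  # -> p = 23, a = 5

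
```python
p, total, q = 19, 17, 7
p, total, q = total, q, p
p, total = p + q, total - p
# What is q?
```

Answer: 19

Derivation:
Trace (tracking q):
p, total, q = (19, 17, 7)  # -> p = 19, total = 17, q = 7
p, total, q = (total, q, p)  # -> p = 17, total = 7, q = 19
p, total = (p + q, total - p)  # -> p = 36, total = -10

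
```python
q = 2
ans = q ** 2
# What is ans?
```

Trace (tracking ans):
q = 2  # -> q = 2
ans = q ** 2  # -> ans = 4

Answer: 4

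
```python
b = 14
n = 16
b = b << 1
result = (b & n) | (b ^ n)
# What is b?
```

Answer: 28

Derivation:
Trace (tracking b):
b = 14  # -> b = 14
n = 16  # -> n = 16
b = b << 1  # -> b = 28
result = b & n | b ^ n  # -> result = 28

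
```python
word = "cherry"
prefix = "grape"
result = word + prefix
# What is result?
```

Trace (tracking result):
word = 'cherry'  # -> word = 'cherry'
prefix = 'grape'  # -> prefix = 'grape'
result = word + prefix  # -> result = 'cherrygrape'

Answer: 'cherrygrape'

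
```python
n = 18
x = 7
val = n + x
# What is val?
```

Trace (tracking val):
n = 18  # -> n = 18
x = 7  # -> x = 7
val = n + x  # -> val = 25

Answer: 25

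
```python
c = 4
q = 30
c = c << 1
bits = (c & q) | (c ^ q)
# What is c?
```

Trace (tracking c):
c = 4  # -> c = 4
q = 30  # -> q = 30
c = c << 1  # -> c = 8
bits = c & q | c ^ q  # -> bits = 30

Answer: 8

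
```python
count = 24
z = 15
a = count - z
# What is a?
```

Trace (tracking a):
count = 24  # -> count = 24
z = 15  # -> z = 15
a = count - z  # -> a = 9

Answer: 9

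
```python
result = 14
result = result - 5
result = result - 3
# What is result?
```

Trace (tracking result):
result = 14  # -> result = 14
result = result - 5  # -> result = 9
result = result - 3  # -> result = 6

Answer: 6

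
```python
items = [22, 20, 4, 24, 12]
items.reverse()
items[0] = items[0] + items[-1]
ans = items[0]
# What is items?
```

Trace (tracking items):
items = [22, 20, 4, 24, 12]  # -> items = [22, 20, 4, 24, 12]
items.reverse()  # -> items = [12, 24, 4, 20, 22]
items[0] = items[0] + items[-1]  # -> items = [34, 24, 4, 20, 22]
ans = items[0]  # -> ans = 34

Answer: [34, 24, 4, 20, 22]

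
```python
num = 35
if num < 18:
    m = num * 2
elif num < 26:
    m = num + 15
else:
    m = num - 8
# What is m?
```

Trace (tracking m):
num = 35  # -> num = 35
if num < 18:  # condition is False
elif num < 26:  # condition is False
else:
    m = num - 8  # -> m = 27

Answer: 27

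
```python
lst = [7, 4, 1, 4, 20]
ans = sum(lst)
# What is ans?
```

Trace (tracking ans):
lst = [7, 4, 1, 4, 20]  # -> lst = [7, 4, 1, 4, 20]
ans = sum(lst)  # -> ans = 36

Answer: 36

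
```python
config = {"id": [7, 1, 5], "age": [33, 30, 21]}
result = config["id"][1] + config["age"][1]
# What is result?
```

Answer: 31

Derivation:
Trace (tracking result):
config = {'id': [7, 1, 5], 'age': [33, 30, 21]}  # -> config = {'id': [7, 1, 5], 'age': [33, 30, 21]}
result = config['id'][1] + config['age'][1]  # -> result = 31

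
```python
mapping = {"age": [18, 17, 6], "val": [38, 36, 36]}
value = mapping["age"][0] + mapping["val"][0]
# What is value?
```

Answer: 56

Derivation:
Trace (tracking value):
mapping = {'age': [18, 17, 6], 'val': [38, 36, 36]}  # -> mapping = {'age': [18, 17, 6], 'val': [38, 36, 36]}
value = mapping['age'][0] + mapping['val'][0]  # -> value = 56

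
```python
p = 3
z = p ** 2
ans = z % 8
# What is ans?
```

Trace (tracking ans):
p = 3  # -> p = 3
z = p ** 2  # -> z = 9
ans = z % 8  # -> ans = 1

Answer: 1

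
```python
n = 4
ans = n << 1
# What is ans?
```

Answer: 8

Derivation:
Trace (tracking ans):
n = 4  # -> n = 4
ans = n << 1  # -> ans = 8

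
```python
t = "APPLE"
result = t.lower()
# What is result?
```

Trace (tracking result):
t = 'APPLE'  # -> t = 'APPLE'
result = t.lower()  # -> result = 'apple'

Answer: 'apple'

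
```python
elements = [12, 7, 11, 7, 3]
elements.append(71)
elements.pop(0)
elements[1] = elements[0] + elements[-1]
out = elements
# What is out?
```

Trace (tracking out):
elements = [12, 7, 11, 7, 3]  # -> elements = [12, 7, 11, 7, 3]
elements.append(71)  # -> elements = [12, 7, 11, 7, 3, 71]
elements.pop(0)  # -> elements = [7, 11, 7, 3, 71]
elements[1] = elements[0] + elements[-1]  # -> elements = [7, 78, 7, 3, 71]
out = elements  # -> out = [7, 78, 7, 3, 71]

Answer: [7, 78, 7, 3, 71]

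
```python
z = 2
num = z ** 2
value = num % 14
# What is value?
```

Trace (tracking value):
z = 2  # -> z = 2
num = z ** 2  # -> num = 4
value = num % 14  # -> value = 4

Answer: 4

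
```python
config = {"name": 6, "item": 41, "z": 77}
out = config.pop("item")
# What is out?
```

Trace (tracking out):
config = {'name': 6, 'item': 41, 'z': 77}  # -> config = {'name': 6, 'item': 41, 'z': 77}
out = config.pop('item')  # -> out = 41

Answer: 41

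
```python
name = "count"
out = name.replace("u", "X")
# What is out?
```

Answer: 'coXnt'

Derivation:
Trace (tracking out):
name = 'count'  # -> name = 'count'
out = name.replace('u', 'X')  # -> out = 'coXnt'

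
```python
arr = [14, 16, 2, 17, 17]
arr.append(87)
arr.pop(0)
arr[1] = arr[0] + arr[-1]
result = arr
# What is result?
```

Trace (tracking result):
arr = [14, 16, 2, 17, 17]  # -> arr = [14, 16, 2, 17, 17]
arr.append(87)  # -> arr = [14, 16, 2, 17, 17, 87]
arr.pop(0)  # -> arr = [16, 2, 17, 17, 87]
arr[1] = arr[0] + arr[-1]  # -> arr = [16, 103, 17, 17, 87]
result = arr  # -> result = [16, 103, 17, 17, 87]

Answer: [16, 103, 17, 17, 87]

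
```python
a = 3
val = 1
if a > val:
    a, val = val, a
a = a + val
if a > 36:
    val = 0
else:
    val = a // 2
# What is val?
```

Answer: 2

Derivation:
Trace (tracking val):
a = 3  # -> a = 3
val = 1  # -> val = 1
if a > val:  # condition is True
    a, val = (val, a)  # -> a = 1, val = 3
a = a + val  # -> a = 4
if a > 36:  # condition is False
else:
    val = a // 2  # -> val = 2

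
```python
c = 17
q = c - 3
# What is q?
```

Trace (tracking q):
c = 17  # -> c = 17
q = c - 3  # -> q = 14

Answer: 14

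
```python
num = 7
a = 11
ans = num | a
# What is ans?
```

Trace (tracking ans):
num = 7  # -> num = 7
a = 11  # -> a = 11
ans = num | a  # -> ans = 15

Answer: 15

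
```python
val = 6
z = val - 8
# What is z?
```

Trace (tracking z):
val = 6  # -> val = 6
z = val - 8  # -> z = -2

Answer: -2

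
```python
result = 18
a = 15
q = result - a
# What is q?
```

Trace (tracking q):
result = 18  # -> result = 18
a = 15  # -> a = 15
q = result - a  # -> q = 3

Answer: 3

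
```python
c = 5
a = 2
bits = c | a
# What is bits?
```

Trace (tracking bits):
c = 5  # -> c = 5
a = 2  # -> a = 2
bits = c | a  # -> bits = 7

Answer: 7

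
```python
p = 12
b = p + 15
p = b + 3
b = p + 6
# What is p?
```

Answer: 30

Derivation:
Trace (tracking p):
p = 12  # -> p = 12
b = p + 15  # -> b = 27
p = b + 3  # -> p = 30
b = p + 6  # -> b = 36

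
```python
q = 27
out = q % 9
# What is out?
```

Answer: 0

Derivation:
Trace (tracking out):
q = 27  # -> q = 27
out = q % 9  # -> out = 0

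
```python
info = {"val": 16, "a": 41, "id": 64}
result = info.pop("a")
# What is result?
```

Trace (tracking result):
info = {'val': 16, 'a': 41, 'id': 64}  # -> info = {'val': 16, 'a': 41, 'id': 64}
result = info.pop('a')  # -> result = 41

Answer: 41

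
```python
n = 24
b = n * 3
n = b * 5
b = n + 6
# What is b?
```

Answer: 366

Derivation:
Trace (tracking b):
n = 24  # -> n = 24
b = n * 3  # -> b = 72
n = b * 5  # -> n = 360
b = n + 6  # -> b = 366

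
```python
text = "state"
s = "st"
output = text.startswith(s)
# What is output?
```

Answer: True

Derivation:
Trace (tracking output):
text = 'state'  # -> text = 'state'
s = 'st'  # -> s = 'st'
output = text.startswith(s)  # -> output = True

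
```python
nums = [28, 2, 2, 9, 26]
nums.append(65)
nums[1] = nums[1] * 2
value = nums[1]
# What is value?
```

Answer: 4

Derivation:
Trace (tracking value):
nums = [28, 2, 2, 9, 26]  # -> nums = [28, 2, 2, 9, 26]
nums.append(65)  # -> nums = [28, 2, 2, 9, 26, 65]
nums[1] = nums[1] * 2  # -> nums = [28, 4, 2, 9, 26, 65]
value = nums[1]  # -> value = 4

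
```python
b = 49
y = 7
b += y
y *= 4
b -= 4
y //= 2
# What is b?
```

Answer: 52

Derivation:
Trace (tracking b):
b = 49  # -> b = 49
y = 7  # -> y = 7
b += y  # -> b = 56
y *= 4  # -> y = 28
b -= 4  # -> b = 52
y //= 2  # -> y = 14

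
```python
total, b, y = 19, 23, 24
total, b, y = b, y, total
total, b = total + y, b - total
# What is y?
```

Answer: 19

Derivation:
Trace (tracking y):
total, b, y = (19, 23, 24)  # -> total = 19, b = 23, y = 24
total, b, y = (b, y, total)  # -> total = 23, b = 24, y = 19
total, b = (total + y, b - total)  # -> total = 42, b = 1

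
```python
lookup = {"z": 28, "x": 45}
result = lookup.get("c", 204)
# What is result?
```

Trace (tracking result):
lookup = {'z': 28, 'x': 45}  # -> lookup = {'z': 28, 'x': 45}
result = lookup.get('c', 204)  # -> result = 204

Answer: 204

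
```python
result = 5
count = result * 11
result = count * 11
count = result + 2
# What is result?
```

Trace (tracking result):
result = 5  # -> result = 5
count = result * 11  # -> count = 55
result = count * 11  # -> result = 605
count = result + 2  # -> count = 607

Answer: 605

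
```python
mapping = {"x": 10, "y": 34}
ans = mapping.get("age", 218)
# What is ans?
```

Trace (tracking ans):
mapping = {'x': 10, 'y': 34}  # -> mapping = {'x': 10, 'y': 34}
ans = mapping.get('age', 218)  # -> ans = 218

Answer: 218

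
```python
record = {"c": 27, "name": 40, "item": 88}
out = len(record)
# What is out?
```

Answer: 3

Derivation:
Trace (tracking out):
record = {'c': 27, 'name': 40, 'item': 88}  # -> record = {'c': 27, 'name': 40, 'item': 88}
out = len(record)  # -> out = 3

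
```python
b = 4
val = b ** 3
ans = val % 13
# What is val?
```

Answer: 64

Derivation:
Trace (tracking val):
b = 4  # -> b = 4
val = b ** 3  # -> val = 64
ans = val % 13  # -> ans = 12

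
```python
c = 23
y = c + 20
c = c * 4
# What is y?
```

Answer: 43

Derivation:
Trace (tracking y):
c = 23  # -> c = 23
y = c + 20  # -> y = 43
c = c * 4  # -> c = 92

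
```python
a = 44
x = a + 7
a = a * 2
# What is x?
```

Answer: 51

Derivation:
Trace (tracking x):
a = 44  # -> a = 44
x = a + 7  # -> x = 51
a = a * 2  # -> a = 88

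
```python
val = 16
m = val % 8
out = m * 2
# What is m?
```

Trace (tracking m):
val = 16  # -> val = 16
m = val % 8  # -> m = 0
out = m * 2  # -> out = 0

Answer: 0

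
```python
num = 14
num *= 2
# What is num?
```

Trace (tracking num):
num = 14  # -> num = 14
num *= 2  # -> num = 28

Answer: 28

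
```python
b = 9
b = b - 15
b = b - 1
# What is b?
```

Trace (tracking b):
b = 9  # -> b = 9
b = b - 15  # -> b = -6
b = b - 1  # -> b = -7

Answer: -7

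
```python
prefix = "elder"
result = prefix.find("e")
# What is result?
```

Answer: 0

Derivation:
Trace (tracking result):
prefix = 'elder'  # -> prefix = 'elder'
result = prefix.find('e')  # -> result = 0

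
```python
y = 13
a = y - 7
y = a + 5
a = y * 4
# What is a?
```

Answer: 44

Derivation:
Trace (tracking a):
y = 13  # -> y = 13
a = y - 7  # -> a = 6
y = a + 5  # -> y = 11
a = y * 4  # -> a = 44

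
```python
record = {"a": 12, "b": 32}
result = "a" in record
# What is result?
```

Answer: True

Derivation:
Trace (tracking result):
record = {'a': 12, 'b': 32}  # -> record = {'a': 12, 'b': 32}
result = 'a' in record  # -> result = True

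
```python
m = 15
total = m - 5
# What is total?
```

Answer: 10

Derivation:
Trace (tracking total):
m = 15  # -> m = 15
total = m - 5  # -> total = 10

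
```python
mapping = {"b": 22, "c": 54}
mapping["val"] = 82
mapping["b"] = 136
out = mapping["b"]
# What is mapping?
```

Answer: {'b': 136, 'c': 54, 'val': 82}

Derivation:
Trace (tracking mapping):
mapping = {'b': 22, 'c': 54}  # -> mapping = {'b': 22, 'c': 54}
mapping['val'] = 82  # -> mapping = {'b': 22, 'c': 54, 'val': 82}
mapping['b'] = 136  # -> mapping = {'b': 136, 'c': 54, 'val': 82}
out = mapping['b']  # -> out = 136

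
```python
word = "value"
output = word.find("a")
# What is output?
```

Answer: 1

Derivation:
Trace (tracking output):
word = 'value'  # -> word = 'value'
output = word.find('a')  # -> output = 1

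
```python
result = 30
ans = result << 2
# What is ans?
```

Trace (tracking ans):
result = 30  # -> result = 30
ans = result << 2  # -> ans = 120

Answer: 120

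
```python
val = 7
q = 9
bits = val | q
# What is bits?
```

Answer: 15

Derivation:
Trace (tracking bits):
val = 7  # -> val = 7
q = 9  # -> q = 9
bits = val | q  # -> bits = 15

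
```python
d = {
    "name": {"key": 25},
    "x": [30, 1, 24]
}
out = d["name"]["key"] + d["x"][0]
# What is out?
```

Answer: 55

Derivation:
Trace (tracking out):
d = {'name': {'key': 25}, 'x': [30, 1, 24]}  # -> d = {'name': {'key': 25}, 'x': [30, 1, 24]}
out = d['name']['key'] + d['x'][0]  # -> out = 55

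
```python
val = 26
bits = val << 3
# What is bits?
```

Answer: 208

Derivation:
Trace (tracking bits):
val = 26  # -> val = 26
bits = val << 3  # -> bits = 208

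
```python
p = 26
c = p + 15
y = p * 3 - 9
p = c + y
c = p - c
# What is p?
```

Answer: 110

Derivation:
Trace (tracking p):
p = 26  # -> p = 26
c = p + 15  # -> c = 41
y = p * 3 - 9  # -> y = 69
p = c + y  # -> p = 110
c = p - c  # -> c = 69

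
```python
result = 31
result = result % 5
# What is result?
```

Trace (tracking result):
result = 31  # -> result = 31
result = result % 5  # -> result = 1

Answer: 1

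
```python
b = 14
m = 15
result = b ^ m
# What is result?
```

Trace (tracking result):
b = 14  # -> b = 14
m = 15  # -> m = 15
result = b ^ m  # -> result = 1

Answer: 1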